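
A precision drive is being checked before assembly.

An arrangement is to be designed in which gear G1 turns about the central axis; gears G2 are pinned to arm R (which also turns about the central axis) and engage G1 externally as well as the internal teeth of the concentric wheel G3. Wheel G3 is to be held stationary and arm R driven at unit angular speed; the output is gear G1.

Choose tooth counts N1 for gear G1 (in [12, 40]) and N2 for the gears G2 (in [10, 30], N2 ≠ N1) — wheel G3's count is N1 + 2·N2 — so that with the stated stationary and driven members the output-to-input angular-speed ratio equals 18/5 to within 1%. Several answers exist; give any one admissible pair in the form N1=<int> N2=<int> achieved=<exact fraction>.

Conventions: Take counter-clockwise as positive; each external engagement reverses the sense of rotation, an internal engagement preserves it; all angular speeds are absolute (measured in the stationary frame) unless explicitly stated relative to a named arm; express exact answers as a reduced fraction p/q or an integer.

topology: planetary set — design target 18/5, arm = carrier (Willis)
Willis with ω_ring = 0: ω_sun/ω_arm = (N1+N3)/N1; set equal to 18/5  ⇒  N3/N1 = 18/5 − 1 = 13/5
N3 = N1 + 2·N2  ⇒  N2/N1 = (N3/N1 − 1)/2 = (13/5 − 1)/2 = 4/5
smallest multiple with N1 ≥ 12 and N2 ≥ 10: k = 3  ⇒  N1 = 3·5 = 15, N2 = 3·4 = 12 (N1 ≤ 40, N2 ≤ 30, N2 ≠ N1 ✓), N3 = 15 + 2·12 = 39
check: (N1+N3)/N1 with N1 = 15, N3 = 39 gives 18/5; |achieved − target| = 0 ≤ 9/250 ✓

N1=15 N2=12 achieved=18/5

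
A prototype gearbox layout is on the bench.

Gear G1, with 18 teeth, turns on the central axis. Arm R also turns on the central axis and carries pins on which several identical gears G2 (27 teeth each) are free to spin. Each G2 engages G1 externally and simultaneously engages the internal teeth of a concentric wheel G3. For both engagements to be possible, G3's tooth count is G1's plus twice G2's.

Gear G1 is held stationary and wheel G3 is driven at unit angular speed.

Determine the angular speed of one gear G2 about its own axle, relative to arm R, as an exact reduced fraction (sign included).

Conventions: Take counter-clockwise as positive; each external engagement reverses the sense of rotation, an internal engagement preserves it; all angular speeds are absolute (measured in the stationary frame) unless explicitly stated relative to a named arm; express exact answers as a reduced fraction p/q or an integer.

topology: planetary set — G1 18T / G2 27T / G3 72T, arm = carrier (Willis)
ring teeth: 18 + 2·27 = 72
18(ω_sun−ω_arm) = −72(ω_ring−ω_arm),  ω_sun = 0, ω_ring = 1
18(0−ω_arm) = −72(1−ω_arm)  ⇒  90·ω_arm = 72  ⇒  ω_arm = 4/5
sun–planet mesh: 18·(0−4/5) = −27·(ω_p−ω_arm)  ⇒  ω_p−ω_arm = 8/15
exact speed ratio = 8/15

8/15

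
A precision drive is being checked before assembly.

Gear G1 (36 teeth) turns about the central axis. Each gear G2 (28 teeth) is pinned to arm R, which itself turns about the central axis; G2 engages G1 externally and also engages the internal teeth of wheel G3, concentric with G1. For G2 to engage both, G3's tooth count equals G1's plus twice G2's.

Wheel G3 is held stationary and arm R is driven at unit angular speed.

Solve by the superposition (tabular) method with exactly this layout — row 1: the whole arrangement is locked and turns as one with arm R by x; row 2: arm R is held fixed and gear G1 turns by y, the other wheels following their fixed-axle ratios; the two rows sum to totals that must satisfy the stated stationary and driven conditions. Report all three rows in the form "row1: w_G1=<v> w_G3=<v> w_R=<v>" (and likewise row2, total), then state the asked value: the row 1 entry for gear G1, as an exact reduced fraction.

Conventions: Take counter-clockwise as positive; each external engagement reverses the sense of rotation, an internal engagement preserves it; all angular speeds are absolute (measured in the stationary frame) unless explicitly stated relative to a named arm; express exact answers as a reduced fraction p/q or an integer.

row1: w_G1=1 w_G3=1 w_R=1
row2: w_G1=23/9 w_G3=-1 w_R=0
total: w_G1=32/9 w_G3=0 w_R=1
asked value: 1

topology: planetary set — G1 36T / G2 28T / G3 92T, arm = carrier (Willis)
row 1 — lock + rotate with arm: ω_sun = ω_ring = ω_arm = x
row 2: sun turns y, ring = −(36/92)·y, arm 0
boundary: total ω_ring = x − (36/92)·y = 0 and total ω_arm = x = 1  ⇒  y = 23/9, x = 1
row 2 ring = −(36/92)·23/9 = -1
totals (row 1 + row 2): sun 1 + 23/9 = 32/9, ring 1 + (-1) = 0, arm 1 + 0 = 1
asked cell (row1, sun) = 1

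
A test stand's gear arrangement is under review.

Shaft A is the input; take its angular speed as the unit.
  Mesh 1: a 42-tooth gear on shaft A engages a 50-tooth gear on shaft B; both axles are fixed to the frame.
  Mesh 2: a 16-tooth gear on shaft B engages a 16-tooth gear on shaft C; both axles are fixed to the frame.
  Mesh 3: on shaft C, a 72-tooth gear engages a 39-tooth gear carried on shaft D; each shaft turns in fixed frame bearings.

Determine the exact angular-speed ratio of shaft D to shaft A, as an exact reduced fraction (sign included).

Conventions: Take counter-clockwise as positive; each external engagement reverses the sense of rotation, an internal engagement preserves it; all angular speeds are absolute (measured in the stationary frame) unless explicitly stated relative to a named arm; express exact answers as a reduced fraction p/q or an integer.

-504/325

class = fixed-axis compound train [3 meshes; 3 ratios multiply, 3 sense flips]
mesh 1 [42T→50T]: running ratio 21/25, sense −
mesh 2 [16T→16T]: running ratio 21/25, sense +
mesh 3 [72T→39T]: running ratio 504/325, sense −
ω_out/ω_in = -504/325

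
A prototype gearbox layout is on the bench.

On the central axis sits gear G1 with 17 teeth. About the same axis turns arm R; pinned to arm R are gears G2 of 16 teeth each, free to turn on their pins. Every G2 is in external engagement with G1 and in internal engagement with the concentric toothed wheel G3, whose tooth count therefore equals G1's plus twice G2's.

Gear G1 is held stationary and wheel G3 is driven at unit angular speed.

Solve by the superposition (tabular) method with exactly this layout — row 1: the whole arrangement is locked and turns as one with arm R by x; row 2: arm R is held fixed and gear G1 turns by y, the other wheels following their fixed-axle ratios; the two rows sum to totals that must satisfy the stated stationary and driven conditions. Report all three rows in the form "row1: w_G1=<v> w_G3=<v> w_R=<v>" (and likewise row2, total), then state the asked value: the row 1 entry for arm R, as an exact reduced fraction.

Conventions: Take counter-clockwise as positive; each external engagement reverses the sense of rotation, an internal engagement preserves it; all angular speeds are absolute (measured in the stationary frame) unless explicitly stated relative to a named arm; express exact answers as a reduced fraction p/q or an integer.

class = planetary set [G3 = 17+2·16 = 49; Willis about the carrier]
row 1 (train locked, turned with arm): all members turn x
row 2: sun turns y, ring = −(17/49)·y, arm 0
boundary: total ω_sun = x + y = 0 and total ω_ring = x − (17/49)·y = 1  ⇒  y = -49/66, x = 49/66
row 2 ring = −(17/49)·(-49/66) = 17/66
totals (row 1 + row 2): sun 49/66 + (-49/66) = 0, ring 49/66 + 17/66 = 1, arm 49/66 + 0 = 49/66
asked cell (row1, arm) = 49/66

row1: w_G1=49/66 w_G3=49/66 w_R=49/66
row2: w_G1=-49/66 w_G3=17/66 w_R=0
total: w_G1=0 w_G3=1 w_R=49/66
asked value: 49/66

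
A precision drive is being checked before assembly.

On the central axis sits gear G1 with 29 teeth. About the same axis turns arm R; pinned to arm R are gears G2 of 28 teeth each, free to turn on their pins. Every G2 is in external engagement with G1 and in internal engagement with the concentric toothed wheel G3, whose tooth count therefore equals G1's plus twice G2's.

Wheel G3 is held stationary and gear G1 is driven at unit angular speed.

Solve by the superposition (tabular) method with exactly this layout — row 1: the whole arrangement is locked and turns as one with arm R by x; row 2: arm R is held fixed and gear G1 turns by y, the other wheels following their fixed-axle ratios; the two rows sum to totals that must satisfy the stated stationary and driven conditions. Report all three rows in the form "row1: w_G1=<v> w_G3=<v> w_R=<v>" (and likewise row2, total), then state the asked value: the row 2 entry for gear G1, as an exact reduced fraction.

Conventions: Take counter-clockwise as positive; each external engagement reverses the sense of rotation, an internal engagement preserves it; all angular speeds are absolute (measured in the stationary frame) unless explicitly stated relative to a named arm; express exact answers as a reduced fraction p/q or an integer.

recognized (axles ride arm R): planetary set, 29/28/85 teeth
row 1: whole set turns with the arm by x
superposition row 2 [arm held]: sun y, ring −(29/85)·y, arm 0
boundary: total ω_ring = x − (29/85)·y = 0 and total ω_sun = x + y = 1  ⇒  y = 85/114, x = 29/114
row 2 ring = −(29/85)·85/114 = -29/114
totals (row 1 + row 2): sun 29/114 + 85/114 = 1, ring 29/114 + (-29/114) = 0, arm 29/114 + 0 = 29/114
asked cell (row2, sun) = 85/114

row1: w_G1=29/114 w_G3=29/114 w_R=29/114
row2: w_G1=85/114 w_G3=-29/114 w_R=0
total: w_G1=1 w_G3=0 w_R=29/114
asked value: 85/114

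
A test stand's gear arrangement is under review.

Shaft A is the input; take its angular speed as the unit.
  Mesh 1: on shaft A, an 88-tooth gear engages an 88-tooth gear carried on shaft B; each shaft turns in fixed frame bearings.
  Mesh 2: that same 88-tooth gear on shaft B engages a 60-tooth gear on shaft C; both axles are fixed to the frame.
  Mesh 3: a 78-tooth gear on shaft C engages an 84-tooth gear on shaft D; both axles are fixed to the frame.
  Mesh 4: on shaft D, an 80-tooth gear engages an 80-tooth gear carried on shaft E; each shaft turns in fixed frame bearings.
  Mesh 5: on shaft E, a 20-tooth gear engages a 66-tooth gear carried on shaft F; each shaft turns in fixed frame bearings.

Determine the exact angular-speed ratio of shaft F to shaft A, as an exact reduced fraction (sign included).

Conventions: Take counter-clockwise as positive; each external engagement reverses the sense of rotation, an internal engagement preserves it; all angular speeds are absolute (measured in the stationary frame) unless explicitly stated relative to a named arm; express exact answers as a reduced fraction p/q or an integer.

class = fixed-axis compound train [5 meshes; 5 ratios multiply, 5 sense flips]
mesh 1 [88T→88T]: running ratio 1, sense −
mesh 2 [88T→60T]: running ratio 22/15, sense +
mesh 3 [78T→84T]: running ratio 143/105, sense −
mesh 4 [80T→80T]: running ratio 143/105, sense +
mesh 5 [20T→66T]: running ratio 26/63, sense −
ω_out/ω_in = -26/63

-26/63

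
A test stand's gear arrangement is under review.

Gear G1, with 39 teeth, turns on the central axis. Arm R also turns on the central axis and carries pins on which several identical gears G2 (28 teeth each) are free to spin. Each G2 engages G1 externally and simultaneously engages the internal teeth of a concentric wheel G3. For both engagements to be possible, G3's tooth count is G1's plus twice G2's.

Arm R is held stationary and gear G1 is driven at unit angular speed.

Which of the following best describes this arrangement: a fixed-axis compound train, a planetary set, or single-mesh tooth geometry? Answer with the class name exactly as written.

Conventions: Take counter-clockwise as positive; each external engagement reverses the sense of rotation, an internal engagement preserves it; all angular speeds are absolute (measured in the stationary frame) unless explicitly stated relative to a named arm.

planetary set

topology: planetary set — G1 39T / G2 28T / G3 95T, arm = carrier (Willis)
classification: planetary set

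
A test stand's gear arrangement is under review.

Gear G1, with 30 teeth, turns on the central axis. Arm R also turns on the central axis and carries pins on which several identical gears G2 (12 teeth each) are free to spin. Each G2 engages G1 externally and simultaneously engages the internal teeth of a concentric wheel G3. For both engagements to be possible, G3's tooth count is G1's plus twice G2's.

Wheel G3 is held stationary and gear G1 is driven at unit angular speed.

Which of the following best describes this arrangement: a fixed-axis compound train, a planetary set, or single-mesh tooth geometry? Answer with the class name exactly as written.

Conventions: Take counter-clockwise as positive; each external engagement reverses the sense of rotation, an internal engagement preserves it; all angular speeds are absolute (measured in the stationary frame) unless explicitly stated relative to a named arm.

planetary set

class = planetary set [G3 = 30+2·12 = 54; Willis about the carrier]
classification: planetary set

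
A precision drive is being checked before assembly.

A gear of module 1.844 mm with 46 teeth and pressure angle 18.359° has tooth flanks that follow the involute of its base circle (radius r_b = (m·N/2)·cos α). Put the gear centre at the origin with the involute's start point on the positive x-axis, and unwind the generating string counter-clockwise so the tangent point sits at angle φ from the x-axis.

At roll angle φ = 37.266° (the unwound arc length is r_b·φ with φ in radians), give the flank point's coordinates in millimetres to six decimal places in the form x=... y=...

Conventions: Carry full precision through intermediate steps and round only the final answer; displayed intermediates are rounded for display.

x=47.888119 y=3.538066

topology: single-mesh involute geometry — m = 1.844, N = 46
pitch radius r_p = m·N/2 = 1.844·46/2 = 42.412000
base radius r_b = r_p·cos α = 42.412000·cos 18.359° = 40.253299
roll angle φ = 37.266° = 0.65041440 rad
x = r_b·(cos φ + φ·sin φ) = 47.888119
y = r_b·(sin φ − φ·cos φ) = 3.538066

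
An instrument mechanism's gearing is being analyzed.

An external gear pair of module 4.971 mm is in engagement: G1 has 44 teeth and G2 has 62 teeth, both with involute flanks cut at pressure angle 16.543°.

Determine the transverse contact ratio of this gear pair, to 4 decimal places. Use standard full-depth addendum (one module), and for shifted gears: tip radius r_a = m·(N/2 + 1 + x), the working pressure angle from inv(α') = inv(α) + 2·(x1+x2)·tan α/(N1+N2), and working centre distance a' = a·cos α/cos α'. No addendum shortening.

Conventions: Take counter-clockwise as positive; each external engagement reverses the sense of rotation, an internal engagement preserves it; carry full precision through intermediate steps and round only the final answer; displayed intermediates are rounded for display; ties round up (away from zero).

class = single-mesh tooth geometry [involute pair 44T × 62T, m = 4.971]
base radii: r_b1 = 104.835104, r_b2 = 147.722192
tip radii: r_a1 = 114.333000, r_a2 = 159.072000
no profile shift: α' = α, a' = a
action lengths: √(r_a1²−r_b1²) = 45.624948, √(r_a2²−r_b2²) = 59.008943
base pitch p_b = π·m·cos α = 14.970418
CR = (45.624948 + 59.008943 − 263.463000·sin 16.54300°)/14.970418 = 1.978354
contact ratio ≈ 1.9784

1.9784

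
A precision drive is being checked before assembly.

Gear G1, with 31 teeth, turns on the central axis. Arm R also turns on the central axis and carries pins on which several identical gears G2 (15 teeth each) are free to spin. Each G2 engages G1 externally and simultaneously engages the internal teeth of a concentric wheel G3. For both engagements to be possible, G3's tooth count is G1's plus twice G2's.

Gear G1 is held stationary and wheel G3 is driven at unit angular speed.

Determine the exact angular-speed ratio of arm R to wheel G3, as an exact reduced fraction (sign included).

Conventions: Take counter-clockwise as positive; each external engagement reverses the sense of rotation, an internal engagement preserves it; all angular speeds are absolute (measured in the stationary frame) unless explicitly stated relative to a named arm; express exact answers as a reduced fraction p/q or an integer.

61/92

recognized (axles ride arm R): planetary set, 31/15/61 teeth
ring teeth: 31 + 2·15 = 61
31(ω_sun−ω_arm) = −61(ω_ring−ω_arm),  ω_sun = 0, ω_ring = 1
31(0−ω_arm) = −61(1−ω_arm)  ⇒  92·ω_arm = 61  ⇒  ω_arm = 61/92
ω_out/ω_in = 61/92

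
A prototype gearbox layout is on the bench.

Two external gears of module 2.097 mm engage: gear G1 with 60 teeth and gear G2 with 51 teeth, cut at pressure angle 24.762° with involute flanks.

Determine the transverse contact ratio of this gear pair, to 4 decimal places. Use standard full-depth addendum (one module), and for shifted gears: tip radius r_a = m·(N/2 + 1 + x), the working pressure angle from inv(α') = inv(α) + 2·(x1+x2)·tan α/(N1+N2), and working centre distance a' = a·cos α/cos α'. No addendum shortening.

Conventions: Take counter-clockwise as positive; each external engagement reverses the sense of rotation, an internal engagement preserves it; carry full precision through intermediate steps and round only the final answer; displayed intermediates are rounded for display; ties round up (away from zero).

recognized (one external pair, fixed centres): single-mesh tooth geometry, m = 2.097, N1 = 60, N2 = 51
base radii: r_b1 = 57.125770, r_b2 = 48.556904
tip radii: r_a1 = 65.007000, r_a2 = 55.570500
no profile shift: α' = α, a' = a
action lengths: √(r_a1²−r_b1²) = 31.025095, √(r_a2²−r_b2²) = 27.024203
base pitch p_b = π·m·cos α = 5.982197
CR = (31.025095 + 27.024203 − 116.383500·sin 24.76200°)/5.982197 = 1.554960
contact ratio ≈ 1.5550

1.5550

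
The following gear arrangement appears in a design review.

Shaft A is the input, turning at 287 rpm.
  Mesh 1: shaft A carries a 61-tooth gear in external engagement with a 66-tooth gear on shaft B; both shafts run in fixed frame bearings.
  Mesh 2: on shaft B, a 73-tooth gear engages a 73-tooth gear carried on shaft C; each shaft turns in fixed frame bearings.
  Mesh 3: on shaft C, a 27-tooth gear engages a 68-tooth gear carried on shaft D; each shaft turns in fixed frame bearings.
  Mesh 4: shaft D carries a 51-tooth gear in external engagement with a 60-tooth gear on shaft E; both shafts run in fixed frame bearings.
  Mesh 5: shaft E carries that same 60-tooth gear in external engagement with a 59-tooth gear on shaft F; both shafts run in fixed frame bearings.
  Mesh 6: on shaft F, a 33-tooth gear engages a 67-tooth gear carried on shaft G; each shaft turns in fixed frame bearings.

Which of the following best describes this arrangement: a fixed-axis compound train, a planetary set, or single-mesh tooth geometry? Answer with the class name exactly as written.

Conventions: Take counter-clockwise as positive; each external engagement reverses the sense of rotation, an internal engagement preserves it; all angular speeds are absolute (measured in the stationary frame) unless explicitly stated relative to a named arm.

class = fixed-axis compound train [6 meshes; 6 ratios multiply, 6 sense flips]
classification: fixed-axis compound train

fixed-axis compound train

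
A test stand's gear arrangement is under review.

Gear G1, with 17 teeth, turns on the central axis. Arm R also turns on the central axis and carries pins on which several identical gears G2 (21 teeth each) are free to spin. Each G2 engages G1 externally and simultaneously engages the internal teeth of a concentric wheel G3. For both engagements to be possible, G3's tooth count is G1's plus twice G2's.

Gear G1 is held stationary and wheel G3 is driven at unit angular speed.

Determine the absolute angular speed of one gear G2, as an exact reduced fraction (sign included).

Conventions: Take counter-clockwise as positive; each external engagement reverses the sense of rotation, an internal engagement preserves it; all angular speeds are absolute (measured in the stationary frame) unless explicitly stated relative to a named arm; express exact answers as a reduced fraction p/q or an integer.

59/42

recognized (axles ride arm R): planetary set, 17/21/59 teeth
ring teeth: 17 + 2·21 = 59
17(ω_sun−ω_arm) = −59(ω_ring−ω_arm),  ω_sun = 0, ω_ring = 1
17(0−ω_arm) = −59(1−ω_arm)  ⇒  76·ω_arm = 59  ⇒  ω_arm = 59/76
sun–planet mesh: 17·(0−59/76) = −21·(ω_p−ω_arm)  ⇒  ω_p−ω_arm = 1003/1596
ω_p = 59/76 + 1003/1596 = 59/42
exact speed ratio = 59/42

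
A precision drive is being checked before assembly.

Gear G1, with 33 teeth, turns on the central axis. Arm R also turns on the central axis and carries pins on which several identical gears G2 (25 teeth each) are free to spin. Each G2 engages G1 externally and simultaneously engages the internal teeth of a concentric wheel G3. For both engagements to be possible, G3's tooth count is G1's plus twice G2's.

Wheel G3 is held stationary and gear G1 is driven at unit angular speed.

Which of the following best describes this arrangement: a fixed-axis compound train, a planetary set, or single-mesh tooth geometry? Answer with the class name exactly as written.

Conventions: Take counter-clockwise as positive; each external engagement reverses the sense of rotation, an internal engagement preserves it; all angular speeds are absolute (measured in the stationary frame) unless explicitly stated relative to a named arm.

class = planetary set [G3 = 33+2·25 = 83; Willis about the carrier]
classification: planetary set

planetary set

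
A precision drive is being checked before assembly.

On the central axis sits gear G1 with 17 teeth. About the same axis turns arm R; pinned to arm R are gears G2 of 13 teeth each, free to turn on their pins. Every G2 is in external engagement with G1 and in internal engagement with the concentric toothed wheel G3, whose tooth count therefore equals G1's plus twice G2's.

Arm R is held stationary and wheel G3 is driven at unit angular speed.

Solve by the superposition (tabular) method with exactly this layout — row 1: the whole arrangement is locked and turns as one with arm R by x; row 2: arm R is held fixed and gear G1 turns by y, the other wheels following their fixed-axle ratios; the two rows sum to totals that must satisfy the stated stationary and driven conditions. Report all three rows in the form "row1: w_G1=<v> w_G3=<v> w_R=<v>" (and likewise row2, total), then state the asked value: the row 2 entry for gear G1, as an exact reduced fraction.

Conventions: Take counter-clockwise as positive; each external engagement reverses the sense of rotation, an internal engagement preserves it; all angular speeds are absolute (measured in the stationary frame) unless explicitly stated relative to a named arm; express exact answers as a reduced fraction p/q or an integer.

row1: w_G1=0 w_G3=0 w_R=0
row2: w_G1=-43/17 w_G3=1 w_R=0
total: w_G1=-43/17 w_G3=1 w_R=0
asked value: -43/17

topology: planetary set — G1 17T / G2 13T / G3 43T, arm = carrier (Willis)
row 1 — lock + rotate with arm: ω_sun = ω_ring = ω_arm = x
row 2: sun turns y, ring = −(17/43)·y, arm 0
boundary: total ω_arm = x = 0 and total ω_ring = x − (17/43)·y = 1  ⇒  y = -43/17, x = 0
row 2 ring = −(17/43)·(-43/17) = 1
totals (row 1 + row 2): sun 0 + (-43/17) = -43/17, ring 0 + 1 = 1, arm 0 + 0 = 0
asked cell (row2, sun) = -43/17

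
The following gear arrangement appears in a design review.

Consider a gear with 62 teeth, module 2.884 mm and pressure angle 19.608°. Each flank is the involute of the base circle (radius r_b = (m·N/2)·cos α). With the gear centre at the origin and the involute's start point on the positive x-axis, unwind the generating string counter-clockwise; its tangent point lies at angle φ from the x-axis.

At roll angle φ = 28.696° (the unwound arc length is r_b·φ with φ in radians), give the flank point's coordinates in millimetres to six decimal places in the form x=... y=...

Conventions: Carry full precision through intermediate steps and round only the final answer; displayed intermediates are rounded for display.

x=94.129121 y=3.439177

topology: single-mesh involute geometry — m = 2.884, N = 62
pitch radius r_p = m·N/2 = 2.884·62/2 = 89.404000
base radius r_b = r_p·cos α = 89.404000·cos 19.608° = 84.219516
roll angle φ = 28.696° = 0.50083968 rad
x = r_b·(cos φ + φ·sin φ) = 94.129121
y = r_b·(sin φ − φ·cos φ) = 3.439177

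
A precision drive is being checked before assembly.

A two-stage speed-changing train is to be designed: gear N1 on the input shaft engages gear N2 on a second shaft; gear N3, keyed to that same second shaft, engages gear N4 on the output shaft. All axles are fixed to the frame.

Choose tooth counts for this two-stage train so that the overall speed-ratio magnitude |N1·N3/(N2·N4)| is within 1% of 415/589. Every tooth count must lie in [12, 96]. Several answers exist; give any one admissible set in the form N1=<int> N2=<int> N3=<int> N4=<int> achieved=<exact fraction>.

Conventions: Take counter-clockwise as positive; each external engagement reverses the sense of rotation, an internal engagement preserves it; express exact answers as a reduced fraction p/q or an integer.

class = fixed-axis compound train [2-stage, 415/589 wanted]
target = 415/589 in lowest terms: an exact hit needs N1·N3 = k·415 and N2·N4 = k·589 for one integer k, every count in [12, 96]; additionally prefer no 1:1 stage (N1 ≠ N2, N3 ≠ N4)
k = 1…2: no 1:1-free in-range split of k·415 and k·589 into factor pairs; take k = 3
k = 3: N1·N3 = 1245 = 15·83, N2·N4 = 1767 = 19·93
achieved = 15·83/(19·93) = 415/589; |achieved − target| = 0 ≤ 83/11780 ✓

N1=15 N2=19 N3=83 N4=93 achieved=415/589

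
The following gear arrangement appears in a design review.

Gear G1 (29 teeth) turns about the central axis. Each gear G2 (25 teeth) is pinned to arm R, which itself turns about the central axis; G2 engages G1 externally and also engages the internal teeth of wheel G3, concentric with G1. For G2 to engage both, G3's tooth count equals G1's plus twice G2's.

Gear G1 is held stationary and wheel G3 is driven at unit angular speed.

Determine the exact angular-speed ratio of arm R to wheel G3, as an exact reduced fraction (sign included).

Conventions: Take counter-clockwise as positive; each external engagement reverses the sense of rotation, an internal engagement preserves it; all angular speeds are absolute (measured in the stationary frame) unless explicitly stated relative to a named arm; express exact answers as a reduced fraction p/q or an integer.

recognized (axles ride arm R): planetary set, 29/25/79 teeth
ring teeth: 29 + 2·25 = 79
29(ω_sun−ω_arm) = −79(ω_ring−ω_arm),  ω_sun = 0, ω_ring = 1
29(0−ω_arm) = −79(1−ω_arm)  ⇒  108·ω_arm = 79  ⇒  ω_arm = 79/108
ω_out/ω_in = 79/108

79/108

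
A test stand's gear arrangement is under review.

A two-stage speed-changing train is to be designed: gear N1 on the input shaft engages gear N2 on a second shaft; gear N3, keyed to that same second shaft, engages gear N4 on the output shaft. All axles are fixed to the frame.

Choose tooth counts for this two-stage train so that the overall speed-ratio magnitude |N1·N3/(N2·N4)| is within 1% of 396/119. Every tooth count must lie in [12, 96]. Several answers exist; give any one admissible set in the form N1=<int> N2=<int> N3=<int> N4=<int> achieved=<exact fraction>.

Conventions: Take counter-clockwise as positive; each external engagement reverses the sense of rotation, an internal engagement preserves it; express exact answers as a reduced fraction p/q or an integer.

N1=12 N2=14 N3=66 N4=17 achieved=396/119

design class (target 396/119): fixed-axis compound train
target = 396/119 in lowest terms: an exact hit needs N1·N3 = k·396 and N2·N4 = k·119 for one integer k, every count in [12, 96]; additionally prefer no 1:1 stage (N1 ≠ N2, N3 ≠ N4)
k = 1: no 1:1-free in-range split of k·396 and k·119 into factor pairs; take k = 2
k = 2: N1·N3 = 792 = 12·66, N2·N4 = 238 = 14·17
achieved = 12·66/(14·17) = 396/119; |achieved − target| = 0 ≤ 99/2975 ✓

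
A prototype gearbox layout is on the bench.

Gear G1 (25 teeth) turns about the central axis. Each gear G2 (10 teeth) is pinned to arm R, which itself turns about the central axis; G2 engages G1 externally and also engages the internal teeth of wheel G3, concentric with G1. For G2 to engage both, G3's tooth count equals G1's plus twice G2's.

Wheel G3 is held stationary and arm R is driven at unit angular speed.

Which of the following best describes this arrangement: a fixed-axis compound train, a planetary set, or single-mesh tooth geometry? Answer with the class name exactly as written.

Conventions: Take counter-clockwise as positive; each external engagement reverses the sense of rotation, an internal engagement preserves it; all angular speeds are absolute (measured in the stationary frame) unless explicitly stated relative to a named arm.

topology: planetary set — G1 25T / G2 10T / G3 45T, arm = carrier (Willis)
classification: planetary set

planetary set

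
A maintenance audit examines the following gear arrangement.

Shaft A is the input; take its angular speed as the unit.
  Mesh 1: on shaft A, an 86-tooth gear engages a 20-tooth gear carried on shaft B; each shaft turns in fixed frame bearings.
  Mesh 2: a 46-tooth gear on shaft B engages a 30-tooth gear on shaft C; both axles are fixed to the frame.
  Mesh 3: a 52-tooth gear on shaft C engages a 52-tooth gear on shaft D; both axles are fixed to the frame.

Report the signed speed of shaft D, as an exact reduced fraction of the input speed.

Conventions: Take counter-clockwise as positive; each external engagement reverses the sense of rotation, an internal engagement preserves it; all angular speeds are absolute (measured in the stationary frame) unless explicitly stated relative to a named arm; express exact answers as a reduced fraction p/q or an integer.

-989/150

3-mesh fixed-axis compound train (all bearings frame-fixed)
mesh 1 [86T→20T]: |ω|/ω_in = 1×86/20 = 43/10, sense flips to −
mesh 2 [46T→30T]: |ω|/ω_in = (43/10)×46/30 = 989/150, sense flips to +
mesh 3 [52T→52T]: |ω|/ω_in = (989/150)×52/52 = 989/150, sense flips to −
signed output speed (× input speed) = -989/150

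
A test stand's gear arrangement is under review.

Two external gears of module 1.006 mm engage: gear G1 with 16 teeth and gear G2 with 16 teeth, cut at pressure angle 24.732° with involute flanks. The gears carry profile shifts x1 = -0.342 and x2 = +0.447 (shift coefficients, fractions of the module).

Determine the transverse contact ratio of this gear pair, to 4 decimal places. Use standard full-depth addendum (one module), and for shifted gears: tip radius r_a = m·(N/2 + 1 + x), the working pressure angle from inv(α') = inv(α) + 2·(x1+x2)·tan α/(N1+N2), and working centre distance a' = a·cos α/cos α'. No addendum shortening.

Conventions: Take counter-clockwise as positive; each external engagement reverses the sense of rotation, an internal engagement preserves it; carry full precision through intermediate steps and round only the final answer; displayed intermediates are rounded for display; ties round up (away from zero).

single-mesh involute tooth geometry (16T engaging 16T at module 1.006)
base radii: r_b1 = 7.309794, r_b2 = 7.309794
tip radii: r_a1 = 8.709948, r_a2 = 9.503682
inv(α') = inv(24.732°) + 2·(-0.342+0.447)·tan α/(16+16) = 0.03199347  ⇒  α' = 25.51935°
a' = a·cos α / cos α' = 16.0960·cos 24.732°/cos 25.51935° = 16.200070
action lengths: √(r_a1²−r_b1²) = 4.736043, √(r_a2²−r_b2²) = 6.073457
base pitch p_b = π·m·cos α = 2.870550
CR = (4.736043 + 6.073457 − 16.200070·sin 25.51935°)/2.870550 = 1.334327
contact ratio ≈ 1.3343

1.3343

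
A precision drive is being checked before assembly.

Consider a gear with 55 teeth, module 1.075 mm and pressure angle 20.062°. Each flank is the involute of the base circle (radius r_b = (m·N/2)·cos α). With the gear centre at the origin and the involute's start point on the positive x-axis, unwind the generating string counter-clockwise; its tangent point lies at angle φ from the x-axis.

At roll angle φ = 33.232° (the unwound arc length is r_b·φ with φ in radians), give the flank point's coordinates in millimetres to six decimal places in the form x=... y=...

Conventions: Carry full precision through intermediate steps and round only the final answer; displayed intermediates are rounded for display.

x=32.053981 y=1.746043

topology: single-mesh involute geometry — m = 1.075, N = 55
pitch radius r_p = m·N/2 = 1.075·55/2 = 29.562500
base radius r_b = r_p·cos α = 29.562500·cos 20.062° = 27.768706
roll angle φ = 33.232° = 0.58000782 rad
x = r_b·(cos φ + φ·sin φ) = 32.053981
y = r_b·(sin φ − φ·cos φ) = 1.746043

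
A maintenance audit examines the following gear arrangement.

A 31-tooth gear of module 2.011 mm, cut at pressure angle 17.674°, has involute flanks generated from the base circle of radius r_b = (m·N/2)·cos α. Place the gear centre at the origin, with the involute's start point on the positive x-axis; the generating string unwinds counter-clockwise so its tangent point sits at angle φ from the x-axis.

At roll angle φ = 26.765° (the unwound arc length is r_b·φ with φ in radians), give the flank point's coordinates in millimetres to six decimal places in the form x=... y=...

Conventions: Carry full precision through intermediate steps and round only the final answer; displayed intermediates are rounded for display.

single-mesh involute tooth geometry (31T wheel at module 2.011)
pitch radius r_p = m·N/2 = 2.011·31/2 = 31.170500
base radius r_b = r_p·cos α = 31.170500·cos 17.674° = 29.699232
roll angle φ = 26.765° = 0.46713737 rad
x = r_b·(cos φ + φ·sin φ) = 32.765027
y = r_b·(sin φ − φ·cos φ) = 0.987304

x=32.765027 y=0.987304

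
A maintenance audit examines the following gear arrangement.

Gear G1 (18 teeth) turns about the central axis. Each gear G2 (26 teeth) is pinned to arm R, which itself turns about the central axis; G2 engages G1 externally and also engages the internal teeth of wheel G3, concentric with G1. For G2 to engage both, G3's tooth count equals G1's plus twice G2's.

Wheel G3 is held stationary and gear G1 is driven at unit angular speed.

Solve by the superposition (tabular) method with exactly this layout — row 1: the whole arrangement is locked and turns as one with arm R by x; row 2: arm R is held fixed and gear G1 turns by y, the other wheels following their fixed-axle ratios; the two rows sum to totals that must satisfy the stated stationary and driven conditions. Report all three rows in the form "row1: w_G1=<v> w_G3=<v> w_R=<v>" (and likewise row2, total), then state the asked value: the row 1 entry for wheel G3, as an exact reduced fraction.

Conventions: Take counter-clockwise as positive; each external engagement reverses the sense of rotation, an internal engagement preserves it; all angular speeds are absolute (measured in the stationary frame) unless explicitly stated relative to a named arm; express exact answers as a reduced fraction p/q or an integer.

recognized (axles ride arm R): planetary set, 18/26/70 teeth
row 1: whole set turns with the arm by x
row 2 — arm fixed, fixed-axis ratios: sun y, ring −(18/70)·y, arm 0
boundary: total ω_ring = x − (18/70)·y = 0 and total ω_sun = x + y = 1  ⇒  y = 35/44, x = 9/44
row 2 ring = −(18/70)·35/44 = -9/44
totals (row 1 + row 2): sun 9/44 + 35/44 = 1, ring 9/44 + (-9/44) = 0, arm 9/44 + 0 = 9/44
asked cell (row1, ring) = 9/44

row1: w_G1=9/44 w_G3=9/44 w_R=9/44
row2: w_G1=35/44 w_G3=-9/44 w_R=0
total: w_G1=1 w_G3=0 w_R=9/44
asked value: 9/44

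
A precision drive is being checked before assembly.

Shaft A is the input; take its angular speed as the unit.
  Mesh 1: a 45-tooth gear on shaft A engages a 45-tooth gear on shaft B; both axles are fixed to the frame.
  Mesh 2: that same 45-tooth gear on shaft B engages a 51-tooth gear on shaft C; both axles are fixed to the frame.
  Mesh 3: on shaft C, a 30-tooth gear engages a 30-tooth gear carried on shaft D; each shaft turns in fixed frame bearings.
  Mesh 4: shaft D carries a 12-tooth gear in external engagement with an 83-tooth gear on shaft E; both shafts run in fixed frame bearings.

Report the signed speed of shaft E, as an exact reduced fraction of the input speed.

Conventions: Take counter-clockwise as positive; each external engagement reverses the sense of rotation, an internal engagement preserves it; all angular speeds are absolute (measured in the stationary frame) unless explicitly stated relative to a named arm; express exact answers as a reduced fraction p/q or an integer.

180/1411

4-mesh fixed-axis compound train (all bearings frame-fixed)
mesh 1 [45T→45T]: |ω|/ω_in = 1×45/45 = 1, sense flips to −
mesh 2 [45T→51T]: |ω|/ω_in = 1×45/51 = 15/17, sense flips to +
mesh 3 [30T→30T]: |ω|/ω_in = (15/17)×30/30 = 15/17, sense flips to −
mesh 4 [12T→83T]: |ω|/ω_in = (15/17)×12/83 = 180/1411, sense flips to +
signed output speed (× input speed) = 180/1411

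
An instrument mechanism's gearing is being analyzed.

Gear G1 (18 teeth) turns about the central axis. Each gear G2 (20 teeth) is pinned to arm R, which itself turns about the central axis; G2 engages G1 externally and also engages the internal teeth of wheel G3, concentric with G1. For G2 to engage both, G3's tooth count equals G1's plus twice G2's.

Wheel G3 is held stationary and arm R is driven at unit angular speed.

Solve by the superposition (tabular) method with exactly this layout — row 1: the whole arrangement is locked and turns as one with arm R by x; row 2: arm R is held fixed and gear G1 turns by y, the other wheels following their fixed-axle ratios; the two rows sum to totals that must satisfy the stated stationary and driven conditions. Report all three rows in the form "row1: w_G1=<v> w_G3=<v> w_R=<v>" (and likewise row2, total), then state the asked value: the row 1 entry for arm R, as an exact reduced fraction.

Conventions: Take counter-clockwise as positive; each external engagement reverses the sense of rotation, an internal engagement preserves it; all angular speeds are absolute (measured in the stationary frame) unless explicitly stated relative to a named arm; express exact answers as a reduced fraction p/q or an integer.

row1: w_G1=1 w_G3=1 w_R=1
row2: w_G1=29/9 w_G3=-1 w_R=0
total: w_G1=38/9 w_G3=0 w_R=1
asked value: 1

recognized (axles ride arm R): planetary set, 18/20/58 teeth
row 1: whole set turns with the arm by x
row 2: sun turns y, ring = −(18/58)·y, arm 0
boundary: total ω_ring = x − (18/58)·y = 0 and total ω_arm = x = 1  ⇒  y = 29/9, x = 1
row 2 ring = −(18/58)·29/9 = -1
totals (row 1 + row 2): sun 1 + 29/9 = 38/9, ring 1 + (-1) = 0, arm 1 + 0 = 1
asked cell (row1, arm) = 1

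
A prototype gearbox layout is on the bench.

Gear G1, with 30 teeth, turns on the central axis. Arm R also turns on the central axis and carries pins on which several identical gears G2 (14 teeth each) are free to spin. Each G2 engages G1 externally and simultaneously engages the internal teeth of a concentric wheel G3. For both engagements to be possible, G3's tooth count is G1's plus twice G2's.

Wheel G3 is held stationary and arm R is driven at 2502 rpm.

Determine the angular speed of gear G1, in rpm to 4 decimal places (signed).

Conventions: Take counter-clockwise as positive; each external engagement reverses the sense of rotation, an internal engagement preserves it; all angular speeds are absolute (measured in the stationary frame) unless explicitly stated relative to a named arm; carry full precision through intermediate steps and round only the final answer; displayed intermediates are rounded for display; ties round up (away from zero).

planetary set (30T centre, 14T on arm, 58T internal) — Willis relation
normalise by the input: solve with ω_arm = 1, then scale by 2502 rpm
ring teeth: 30 + 2·14 = 58
30(ω_sun−ω_arm) = −58(ω_ring−ω_arm),  ω_ring = 0, ω_arm = 1
ω_sun = 1 − (58/30)(0−1) = 44/15
scale: ω_sun = 44/15 × 2502 rpm = +7339.2000 rpm

+7339.2000 rpm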